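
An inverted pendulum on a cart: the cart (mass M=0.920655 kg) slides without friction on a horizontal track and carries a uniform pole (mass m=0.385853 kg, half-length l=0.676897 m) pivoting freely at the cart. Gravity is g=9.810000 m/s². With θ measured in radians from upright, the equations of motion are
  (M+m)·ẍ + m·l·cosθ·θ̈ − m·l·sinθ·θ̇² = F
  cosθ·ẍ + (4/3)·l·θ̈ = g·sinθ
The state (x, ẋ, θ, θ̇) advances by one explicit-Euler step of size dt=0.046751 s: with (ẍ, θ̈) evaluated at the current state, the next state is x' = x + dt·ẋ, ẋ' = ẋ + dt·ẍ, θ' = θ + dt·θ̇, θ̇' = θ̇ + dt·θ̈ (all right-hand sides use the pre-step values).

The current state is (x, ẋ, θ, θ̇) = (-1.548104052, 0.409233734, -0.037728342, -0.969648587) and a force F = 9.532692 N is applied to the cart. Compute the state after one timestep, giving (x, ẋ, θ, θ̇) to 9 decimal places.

(-1.528971966, 0.851709616, -0.083060383, -1.478729156)

sinθ=-0.037719392, cosθ=0.999288371
temp = (F + m·l·θ̇²·sinθ)/(M+m) = (9.532692 + -0.009262706)/1.306508 = 7.289223865
θ̈ = (g·sinθ − cosθ·temp)/(l·(4/3 − m·cos²θ/(M+m))) = -10.889191003
ẍ = temp − m·l·θ̈·cosθ/(M+m) = 9.464522294
Euler: x'=-1.548104052+0.046751·0.409233734=-1.528971966, ẋ'=0.409233734+0.046751·9.464522294=0.851709616
       θ'=-0.037728342+0.046751·-0.969648587=-0.083060383, θ̇'=-0.969648587+0.046751·-10.889191003=-1.478729156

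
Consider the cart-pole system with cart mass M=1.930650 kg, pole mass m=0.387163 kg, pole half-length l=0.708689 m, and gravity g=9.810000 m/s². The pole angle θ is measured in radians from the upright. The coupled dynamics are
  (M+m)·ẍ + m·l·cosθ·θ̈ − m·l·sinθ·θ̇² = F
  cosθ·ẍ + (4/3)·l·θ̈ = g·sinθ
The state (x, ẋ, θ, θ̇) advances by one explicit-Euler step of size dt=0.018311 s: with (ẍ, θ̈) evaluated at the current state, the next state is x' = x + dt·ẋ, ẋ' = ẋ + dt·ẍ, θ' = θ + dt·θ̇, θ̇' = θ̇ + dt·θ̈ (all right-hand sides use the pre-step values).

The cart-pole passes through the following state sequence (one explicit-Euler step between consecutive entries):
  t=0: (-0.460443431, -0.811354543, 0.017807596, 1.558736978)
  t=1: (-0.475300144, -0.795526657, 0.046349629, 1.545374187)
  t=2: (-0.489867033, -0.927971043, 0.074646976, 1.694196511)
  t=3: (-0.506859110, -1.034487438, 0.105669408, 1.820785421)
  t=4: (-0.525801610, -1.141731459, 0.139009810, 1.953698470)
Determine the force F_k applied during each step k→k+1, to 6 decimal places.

step 0→1:
  ẍ = (ẋ'−ẋ)/dt = (-0.795526657−-0.811354543)/0.018311 = 0.864392
  θ̈ = (θ̇'−θ̇)/dt = (1.545374187−1.558736978)/0.018311 = -0.729769
  sinθ=0.017807, cosθ=0.999841
  F = (M+m)·ẍ + m·l·cosθ·θ̈ − m·l·sinθ·θ̇² = 2.003500 + -0.200201 − 0.011871 = 1.791428
step 1→2:
  ẍ = (ẋ'−ẋ)/dt = (-0.927971043−-0.795526657)/0.018311 = -7.233050
  θ̈ = (θ̇'−θ̇)/dt = (1.694196511−1.545374187)/0.018311 = 8.127482
  sinθ=0.046333, cosθ=0.998926
  F = (M+m)·ẍ + m·l·cosθ·θ̈ − m·l·sinθ·θ̇² = -16.764858 + 2.227609 − 0.030360 = -14.567610
step 2→3:
  ẍ = (ẋ'−ẋ)/dt = (-1.034487438−-0.927971043)/0.018311 = -5.817071
  θ̈ = (θ̇'−θ̇)/dt = (1.820785421−1.694196511)/0.018311 = 6.913271
  sinθ=0.074578, cosθ=0.997215
  F = (M+m)·ẍ + m·l·cosθ·θ̈ − m·l·sinθ·θ̇² = -13.482884 + 1.891568 − 0.058734 = -11.650049
step 3→4:
  ẍ = (ẋ'−ẋ)/dt = (-1.141731459−-1.034487438)/0.018311 = -5.856809
  θ̈ = (θ̇'−θ̇)/dt = (1.953698470−1.820785421)/0.018311 = 7.258645
  sinθ=0.105473, cosθ=0.994422
  F = (M+m)·ẍ + m·l·cosθ·θ̈ − m·l·sinθ·θ̇² = -13.574987 + 1.980505 − 0.095942 = -11.690424

F_0 = 1.791428 N
F_1 = -14.567610 N
F_2 = -11.650049 N
F_3 = -11.690424 N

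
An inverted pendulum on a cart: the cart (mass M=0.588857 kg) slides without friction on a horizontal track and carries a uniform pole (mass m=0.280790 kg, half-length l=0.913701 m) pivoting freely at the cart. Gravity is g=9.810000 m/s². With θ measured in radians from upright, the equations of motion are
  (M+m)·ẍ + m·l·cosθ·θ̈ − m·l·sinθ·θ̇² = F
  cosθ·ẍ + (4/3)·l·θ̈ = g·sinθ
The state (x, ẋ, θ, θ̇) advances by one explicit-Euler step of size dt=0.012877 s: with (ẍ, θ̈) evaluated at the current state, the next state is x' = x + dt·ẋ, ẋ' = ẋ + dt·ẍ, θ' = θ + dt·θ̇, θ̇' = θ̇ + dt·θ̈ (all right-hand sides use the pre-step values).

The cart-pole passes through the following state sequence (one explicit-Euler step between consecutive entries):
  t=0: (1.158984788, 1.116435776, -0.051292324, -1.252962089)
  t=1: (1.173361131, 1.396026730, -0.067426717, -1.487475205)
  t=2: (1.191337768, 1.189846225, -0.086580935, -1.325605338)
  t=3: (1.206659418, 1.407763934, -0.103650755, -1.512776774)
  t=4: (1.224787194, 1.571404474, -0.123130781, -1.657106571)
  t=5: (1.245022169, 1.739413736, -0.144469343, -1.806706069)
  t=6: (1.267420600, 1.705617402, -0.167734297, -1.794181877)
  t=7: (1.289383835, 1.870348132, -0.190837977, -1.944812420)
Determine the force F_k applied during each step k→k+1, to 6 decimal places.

F_0 = 14.236564 N
F_1 = -10.668409 N
F_2 = 11.040849 N
F_3 = 8.252039 N
F_4 = 8.475001 N
F_5 = -1.914937 N
F_6 = 8.303949 N

step 0→1:
  ẍ = (ẋ'−ẋ)/dt = (1.396026730−1.116435776)/0.012877 = 21.712429
  θ̈ = (θ̇'−θ̇)/dt = (-1.487475205−-1.252962089)/0.012877 = -18.211782
  sinθ=-0.051270, cosθ=0.998685
  F = (M+m)·ẍ + m·l·cosθ·θ̈ − m·l·sinθ·θ̇² = 18.882149 + -4.666235 − -0.020650 = 14.236564
step 1→2:
  ẍ = (ẋ'−ẋ)/dt = (1.189846225−1.396026730)/0.012877 = -16.011533
  θ̈ = (θ̇'−θ̇)/dt = (-1.325605338−-1.487475205)/0.012877 = 12.570464
  sinθ=-0.067376, cosθ=0.997728
  F = (M+m)·ẍ + m·l·cosθ·θ̈ − m·l·sinθ·θ̇² = -13.924381 + 3.217726 − -0.038246 = -10.668409
step 2→3:
  ẍ = (ẋ'−ẋ)/dt = (1.407763934−1.189846225)/0.012877 = 16.923018
  θ̈ = (θ̇'−θ̇)/dt = (-1.512776774−-1.325605338)/0.012877 = -14.535329
  sinθ=-0.086473, cosθ=0.996254
  F = (M+m)·ẍ + m·l·cosθ·θ̈ − m·l·sinθ·θ̇² = 14.717052 + -3.715188 − -0.038985 = 11.040849
step 3→4:
  ẍ = (ẋ'−ẋ)/dt = (1.571404474−1.407763934)/0.012877 = 12.707971
  θ̈ = (θ̇'−θ̇)/dt = (-1.657106571−-1.512776774)/0.012877 = -11.208340
  sinθ=-0.103465, cosθ=0.994633
  F = (M+m)·ẍ + m·l·cosθ·θ̈ − m·l·sinθ·θ̇² = 11.051449 + -2.860157 − -0.060748 = 8.252039
step 4→5:
  ẍ = (ẋ'−ẋ)/dt = (1.739413736−1.571404474)/0.012877 = 13.047236
  θ̈ = (θ̇'−θ̇)/dt = (-1.806706069−-1.657106571)/0.012877 = -11.617574
  sinθ=-0.122820, cosθ=0.992429
  F = (M+m)·ẍ + m·l·cosθ·θ̈ − m·l·sinθ·θ̇² = 11.346490 + -2.958017 − -0.086528 = 8.475001
step 5→6:
  ẍ = (ẋ'−ẋ)/dt = (1.705617402−1.739413736)/0.012877 = -2.624550
  θ̈ = (θ̇'−θ̇)/dt = (-1.794181877−-1.806706069)/0.012877 = 0.972602
  sinθ=-0.143967, cosθ=0.989582
  F = (M+m)·ẍ + m·l·cosθ·θ̈ − m·l·sinθ·θ̇² = -2.282432 + 0.246929 − -0.120566 = -1.914937
step 6→7:
  ẍ = (ẋ'−ẋ)/dt = (1.870348132−1.705617402)/0.012877 = 12.792633
  θ̈ = (θ̇'−θ̇)/dt = (-1.944812420−-1.794181877)/0.012877 = -11.697643
  sinθ=-0.166949, cosθ=0.985966
  F = (M+m)·ẍ + m·l·cosθ·θ̈ − m·l·sinθ·θ̇² = 11.125075 + -2.959006 − -0.137880 = 8.303949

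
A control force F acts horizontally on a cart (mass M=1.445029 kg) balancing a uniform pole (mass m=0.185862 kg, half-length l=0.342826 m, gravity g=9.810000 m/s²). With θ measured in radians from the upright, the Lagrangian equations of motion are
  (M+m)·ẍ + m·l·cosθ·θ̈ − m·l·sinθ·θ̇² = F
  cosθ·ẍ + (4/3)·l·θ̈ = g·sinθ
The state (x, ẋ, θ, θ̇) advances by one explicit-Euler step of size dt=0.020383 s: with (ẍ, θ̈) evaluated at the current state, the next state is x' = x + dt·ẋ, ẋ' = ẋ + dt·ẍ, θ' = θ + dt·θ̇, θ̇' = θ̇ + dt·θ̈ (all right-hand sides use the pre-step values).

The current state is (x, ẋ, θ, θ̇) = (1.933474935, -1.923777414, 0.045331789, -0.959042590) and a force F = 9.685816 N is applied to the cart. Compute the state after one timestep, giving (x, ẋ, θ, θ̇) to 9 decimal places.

sinθ=0.045316265, cosθ=0.998972690
temp = (F + m·l·θ̇²·sinθ)/(M+m) = (9.685816 + 0.002655793)/1.630891 = 5.940600441
θ̈ = (g·sinθ − cosθ·temp)/(l·(4/3 − m·cos²θ/(M+m))) = -13.130324035
ẍ = temp − m·l·θ̈·cosθ/(M+m) = 6.453070481
Euler: x'=1.933474935+0.020383·-1.923777414=1.894262580, ẋ'=-1.923777414+0.020383·6.453070481=-1.792244478
       θ'=0.045331789+0.020383·-0.959042590=0.025783624, θ̇'=-0.959042590+0.020383·-13.130324035=-1.226677985

(1.894262580, -1.792244478, 0.025783624, -1.226677985)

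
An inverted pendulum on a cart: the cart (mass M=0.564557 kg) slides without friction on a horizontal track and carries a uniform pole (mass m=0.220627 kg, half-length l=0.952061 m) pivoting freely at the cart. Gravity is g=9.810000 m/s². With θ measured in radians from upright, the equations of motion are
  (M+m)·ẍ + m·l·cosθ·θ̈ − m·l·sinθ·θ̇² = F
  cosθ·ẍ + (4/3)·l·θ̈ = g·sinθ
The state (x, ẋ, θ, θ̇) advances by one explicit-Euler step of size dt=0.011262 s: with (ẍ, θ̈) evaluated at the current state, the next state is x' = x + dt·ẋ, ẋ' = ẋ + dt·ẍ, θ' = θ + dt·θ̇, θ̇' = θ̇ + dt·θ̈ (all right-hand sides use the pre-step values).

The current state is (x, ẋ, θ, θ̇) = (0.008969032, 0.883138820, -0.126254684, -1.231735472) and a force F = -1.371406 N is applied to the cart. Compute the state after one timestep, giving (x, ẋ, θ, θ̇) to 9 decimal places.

sinθ=-0.125919529, cosθ=0.992040459
temp = (F + m·l·θ̇²·sinθ)/(M+m) = (-1.371406 + -0.040128361)/0.785184 = -1.797711570
θ̈ = (g·sinθ − cosθ·temp)/(l·(4/3 − m·cos²θ/(M+m))) = 0.544787589
ẍ = temp − m·l·θ̈·cosθ/(M+m) = -1.942291691
Euler: x'=0.008969032+0.011262·0.883138820=0.018914941, ẋ'=0.883138820+0.011262·-1.942291691=0.861264731
       θ'=-0.126254684+0.011262·-1.231735472=-0.140126489, θ̇'=-1.231735472+0.011262·0.544787589=-1.225600074

(0.018914941, 0.861264731, -0.140126489, -1.225600074)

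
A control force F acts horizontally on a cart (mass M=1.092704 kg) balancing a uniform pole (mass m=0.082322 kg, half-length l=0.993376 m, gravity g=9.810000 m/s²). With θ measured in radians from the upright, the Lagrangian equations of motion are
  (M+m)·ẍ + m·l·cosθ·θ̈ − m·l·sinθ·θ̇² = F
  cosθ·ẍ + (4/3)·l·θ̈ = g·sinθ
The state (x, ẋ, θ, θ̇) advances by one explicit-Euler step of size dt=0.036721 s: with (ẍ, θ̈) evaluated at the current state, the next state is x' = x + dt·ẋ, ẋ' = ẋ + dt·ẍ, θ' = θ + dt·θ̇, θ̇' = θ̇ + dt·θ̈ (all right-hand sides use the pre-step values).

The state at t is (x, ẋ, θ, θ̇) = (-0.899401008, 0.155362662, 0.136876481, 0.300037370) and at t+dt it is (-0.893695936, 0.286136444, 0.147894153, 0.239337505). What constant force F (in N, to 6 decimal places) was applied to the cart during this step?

ẍ = (ẋ'−ẋ)/dt = (0.286136444−0.155362662)/0.036721 = 3.561281
θ̈ = (θ̇'−θ̇)/dt = (0.239337505−0.300037370)/0.036721 = -1.653001
sinθ=0.136449, cosθ=0.990647
F = (M+m)·ẍ + m·l·cosθ·θ̈ − m·l·sinθ·θ̇² = 4.184597 + -0.133913 − 0.001005 = 4.049680

F = 4.049680 N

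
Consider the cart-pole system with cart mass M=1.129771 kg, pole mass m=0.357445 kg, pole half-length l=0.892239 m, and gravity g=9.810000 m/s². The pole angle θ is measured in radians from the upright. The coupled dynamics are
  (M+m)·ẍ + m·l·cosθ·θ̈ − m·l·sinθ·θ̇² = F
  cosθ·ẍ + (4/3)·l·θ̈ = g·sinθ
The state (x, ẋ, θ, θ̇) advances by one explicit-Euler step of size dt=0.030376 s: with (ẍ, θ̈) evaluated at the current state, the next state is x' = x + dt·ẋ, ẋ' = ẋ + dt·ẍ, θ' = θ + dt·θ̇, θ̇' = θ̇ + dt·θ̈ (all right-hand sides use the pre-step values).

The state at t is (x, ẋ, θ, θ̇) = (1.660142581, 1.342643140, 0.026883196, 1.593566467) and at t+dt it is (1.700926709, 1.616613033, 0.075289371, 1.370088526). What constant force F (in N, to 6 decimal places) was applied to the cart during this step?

ẍ = (ẋ'−ẋ)/dt = (1.616613033−1.342643140)/0.030376 = 9.019288
θ̈ = (θ̇'−θ̇)/dt = (1.370088526−1.593566467)/0.030376 = -7.357056
sinθ=0.026880, cosθ=0.999639
F = (M+m)·ẍ + m·l·cosθ·θ̈ − m·l·sinθ·θ̇² = 13.413629 + -2.345511 − 0.021770 = 11.046348

F = 11.046348 N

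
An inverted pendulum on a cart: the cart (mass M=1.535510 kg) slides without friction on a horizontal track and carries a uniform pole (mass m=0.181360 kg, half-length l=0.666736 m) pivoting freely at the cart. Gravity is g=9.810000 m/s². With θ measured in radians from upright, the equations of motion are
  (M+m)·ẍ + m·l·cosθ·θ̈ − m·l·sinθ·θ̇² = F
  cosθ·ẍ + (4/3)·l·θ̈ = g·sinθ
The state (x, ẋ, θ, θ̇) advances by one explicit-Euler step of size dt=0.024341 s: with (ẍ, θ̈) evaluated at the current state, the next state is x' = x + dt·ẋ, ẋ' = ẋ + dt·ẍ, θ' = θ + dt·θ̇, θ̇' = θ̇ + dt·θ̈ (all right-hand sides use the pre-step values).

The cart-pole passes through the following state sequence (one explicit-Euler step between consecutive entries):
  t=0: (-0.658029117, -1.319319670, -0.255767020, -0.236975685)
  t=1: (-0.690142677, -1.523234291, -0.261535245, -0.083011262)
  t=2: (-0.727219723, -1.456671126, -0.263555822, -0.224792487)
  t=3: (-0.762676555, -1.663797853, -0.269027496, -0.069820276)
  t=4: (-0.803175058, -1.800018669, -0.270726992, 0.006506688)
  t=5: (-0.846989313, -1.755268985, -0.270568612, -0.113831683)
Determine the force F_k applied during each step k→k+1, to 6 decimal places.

F_0 = -13.641241 N
F_1 = 4.014809 N
F_2 = -13.864626 N
F_3 = -9.242521 N
F_4 = 2.580346 N

step 0→1:
  ẍ = (ẋ'−ẋ)/dt = (-1.523234291−-1.319319670)/0.024341 = -8.377413
  θ̈ = (θ̇'−θ̇)/dt = (-0.083011262−-0.236975685)/0.024341 = 6.325312
  sinθ=-0.252988, cosθ=0.967470
  F = (M+m)·ẍ + m·l·cosθ·θ̈ − m·l·sinθ·θ̇² = -14.382930 + 0.739971 − -0.001718 = -13.641241
step 1→2:
  ẍ = (ẋ'−ẋ)/dt = (-1.456671126−-1.523234291)/0.024341 = 2.734611
  θ̈ = (θ̇'−θ̇)/dt = (-0.224792487−-0.083011262)/0.024341 = -5.824790
  sinθ=-0.258564, cosθ=0.965994
  F = (M+m)·ẍ + m·l·cosθ·θ̈ − m·l·sinθ·θ̇² = 4.694971 + -0.680378 − -0.000215 = 4.014809
step 2→3:
  ẍ = (ẋ'−ẋ)/dt = (-1.663797853−-1.456671126)/0.024341 = -8.509376
  θ̈ = (θ̇'−θ̇)/dt = (-0.069820276−-0.224792487)/0.024341 = 6.366715
  sinθ=-0.260515, cosθ=0.965470
  F = (M+m)·ẍ + m·l·cosθ·θ̈ − m·l·sinθ·θ̇² = -14.609493 + 0.743275 − -0.001592 = -13.864626
step 3→4:
  ẍ = (ẋ'−ẋ)/dt = (-1.800018669−-1.663797853)/0.024341 = -5.596353
  θ̈ = (θ̇'−θ̇)/dt = (0.006506688−-0.069820276)/0.024341 = 3.135737
  sinθ=-0.265794, cosθ=0.964030
  F = (M+m)·ẍ + m·l·cosθ·θ̈ − m·l·sinθ·θ̇² = -9.608210 + 0.365532 − -0.000157 = -9.242521
step 4→5:
  ẍ = (ẋ'−ẋ)/dt = (-1.755268985−-1.800018669)/0.024341 = 1.838449
  θ̈ = (θ̇'−θ̇)/dt = (-0.113831683−0.006506688)/0.024341 = -4.943855
  sinθ=-0.267432, cosθ=0.963577
  F = (M+m)·ẍ + m·l·cosθ·θ̈ − m·l·sinθ·θ̇² = 3.156378 + -0.576033 − -0.000001 = 2.580346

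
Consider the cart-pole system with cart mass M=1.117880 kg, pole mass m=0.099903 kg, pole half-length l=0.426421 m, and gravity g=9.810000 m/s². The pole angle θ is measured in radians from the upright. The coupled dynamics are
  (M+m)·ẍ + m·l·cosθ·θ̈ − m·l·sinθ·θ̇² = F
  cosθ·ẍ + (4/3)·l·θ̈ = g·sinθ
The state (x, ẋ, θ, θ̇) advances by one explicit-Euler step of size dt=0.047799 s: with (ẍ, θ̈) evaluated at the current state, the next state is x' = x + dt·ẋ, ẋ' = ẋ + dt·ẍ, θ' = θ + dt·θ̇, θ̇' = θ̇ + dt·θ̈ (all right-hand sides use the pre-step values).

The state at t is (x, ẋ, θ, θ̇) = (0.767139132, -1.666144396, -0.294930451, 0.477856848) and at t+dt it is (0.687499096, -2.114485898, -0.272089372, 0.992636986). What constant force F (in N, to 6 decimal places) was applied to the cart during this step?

ẍ = (ẋ'−ẋ)/dt = (-2.114485898−-1.666144396)/0.047799 = -9.379726
θ̈ = (θ̇'−θ̇)/dt = (0.992636986−0.477856848)/0.047799 = 10.769684
sinθ=-0.290673, cosθ=0.956822
F = (M+m)·ẍ + m·l·cosθ·θ̈ − m·l·sinθ·θ̇² = -11.422470 + 0.438987 − -0.002828 = -10.980656

F = -10.980656 N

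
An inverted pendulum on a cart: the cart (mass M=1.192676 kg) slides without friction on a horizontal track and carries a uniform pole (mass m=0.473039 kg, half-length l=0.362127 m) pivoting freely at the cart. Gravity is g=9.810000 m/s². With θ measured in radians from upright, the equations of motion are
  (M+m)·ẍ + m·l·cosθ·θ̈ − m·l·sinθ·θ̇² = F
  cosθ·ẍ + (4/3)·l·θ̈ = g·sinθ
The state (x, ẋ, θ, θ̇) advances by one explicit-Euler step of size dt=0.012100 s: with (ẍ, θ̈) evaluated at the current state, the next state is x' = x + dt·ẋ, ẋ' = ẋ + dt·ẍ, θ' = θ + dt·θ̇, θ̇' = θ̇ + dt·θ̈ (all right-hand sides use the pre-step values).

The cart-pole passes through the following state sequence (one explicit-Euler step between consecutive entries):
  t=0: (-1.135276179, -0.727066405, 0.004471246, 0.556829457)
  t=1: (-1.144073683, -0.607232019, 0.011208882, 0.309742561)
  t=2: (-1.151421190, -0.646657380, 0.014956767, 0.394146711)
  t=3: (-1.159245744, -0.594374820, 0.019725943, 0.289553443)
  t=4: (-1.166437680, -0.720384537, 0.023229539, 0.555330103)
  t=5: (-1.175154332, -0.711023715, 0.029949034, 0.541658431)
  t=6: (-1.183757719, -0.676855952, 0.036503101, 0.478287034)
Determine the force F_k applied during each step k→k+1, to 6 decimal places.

step 0→1:
  ẍ = (ẋ'−ẋ)/dt = (-0.607232019−-0.727066405)/0.012100 = 9.903668
  θ̈ = (θ̇'−θ̇)/dt = (0.309742561−0.556829457)/0.012100 = -20.420405
  sinθ=0.004471, cosθ=0.999990
  F = (M+m)·ẍ + m·l·cosθ·θ̈ − m·l·sinθ·θ̇² = 16.496689 + -3.497984 − 0.000237 = 12.998467
step 1→2:
  ẍ = (ẋ'−ẋ)/dt = (-0.646657380−-0.607232019)/0.012100 = -3.258294
  θ̈ = (θ̇'−θ̇)/dt = (0.394146711−0.309742561)/0.012100 = 6.975550
  sinθ=0.011209, cosθ=0.999937
  F = (M+m)·ẍ + m·l·cosθ·θ̈ − m·l·sinθ·θ̇² = -5.427390 + 1.194838 − 0.000184 = -4.232736
step 2→3:
  ẍ = (ẋ'−ẋ)/dt = (-0.594374820−-0.646657380)/0.012100 = 4.320873
  θ̈ = (θ̇'−θ̇)/dt = (0.289553443−0.394146711)/0.012100 = -8.644072
  sinθ=0.014956, cosθ=0.999888
  F = (M+m)·ẍ + m·l·cosθ·θ̈ − m·l·sinθ·θ̇² = 7.197343 + -1.480566 − 0.000398 = 5.716379
step 3→4:
  ẍ = (ẋ'−ẋ)/dt = (-0.720384537−-0.594374820)/0.012100 = -10.414026
  θ̈ = (θ̇'−θ̇)/dt = (0.555330103−0.289553443)/0.012100 = 21.965013
  sinθ=0.019725, cosθ=0.999805
  F = (M+m)·ẍ + m·l·cosθ·θ̈ − m·l·sinθ·θ̇² = -17.346800 + 3.761879 − 0.000283 = -13.585204
step 4→5:
  ẍ = (ẋ'−ẋ)/dt = (-0.711023715−-0.720384537)/0.012100 = 0.773622
  θ̈ = (θ̇'−θ̇)/dt = (0.541658431−0.555330103)/0.012100 = -1.129890
  sinθ=0.023227, cosθ=0.999730
  F = (M+m)·ẍ + m·l·cosθ·θ̈ − m·l·sinθ·θ̇² = 1.288633 + -0.193498 − 0.001227 = 1.093908
step 5→6:
  ẍ = (ẋ'−ẋ)/dt = (-0.676855952−-0.711023715)/0.012100 = 2.823782
  θ̈ = (θ̇'−θ̇)/dt = (0.478287034−0.541658431)/0.012100 = -5.237306
  sinθ=0.029945, cosθ=0.999552
  F = (M+m)·ẍ + m·l·cosθ·θ̈ − m·l·sinθ·θ̇² = 4.703616 + -0.896749 − 0.001505 = 3.805362

F_0 = 12.998467 N
F_1 = -4.232736 N
F_2 = 5.716379 N
F_3 = -13.585204 N
F_4 = 1.093908 N
F_5 = 3.805362 N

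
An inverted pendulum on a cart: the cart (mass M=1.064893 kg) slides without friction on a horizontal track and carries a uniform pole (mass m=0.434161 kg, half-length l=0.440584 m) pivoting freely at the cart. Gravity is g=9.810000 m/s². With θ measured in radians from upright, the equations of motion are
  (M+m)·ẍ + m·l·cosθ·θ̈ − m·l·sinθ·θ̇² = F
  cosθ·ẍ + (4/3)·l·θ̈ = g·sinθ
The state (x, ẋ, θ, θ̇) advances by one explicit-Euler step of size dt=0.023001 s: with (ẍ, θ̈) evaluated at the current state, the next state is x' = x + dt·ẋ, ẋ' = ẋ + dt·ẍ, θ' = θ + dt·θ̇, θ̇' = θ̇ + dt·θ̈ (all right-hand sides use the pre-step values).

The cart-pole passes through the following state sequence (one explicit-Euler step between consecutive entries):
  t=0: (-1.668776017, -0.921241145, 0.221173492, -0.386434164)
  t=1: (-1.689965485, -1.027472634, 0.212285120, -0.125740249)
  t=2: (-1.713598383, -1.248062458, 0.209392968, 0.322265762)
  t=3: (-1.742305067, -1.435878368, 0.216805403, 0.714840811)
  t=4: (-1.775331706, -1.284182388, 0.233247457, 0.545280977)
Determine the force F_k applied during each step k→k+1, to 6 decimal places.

step 0→1:
  ẍ = (ẋ'−ẋ)/dt = (-1.027472634−-0.921241145)/0.023001 = -4.618560
  θ̈ = (θ̇'−θ̇)/dt = (-0.125740249−-0.386434164)/0.023001 = 11.334025
  sinθ=0.219375, cosθ=0.975641
  F = (M+m)·ẍ + m·l·cosθ·θ̈ − m·l·sinθ·θ̇² = -6.923470 + 2.115211 − 0.006266 = -4.814526
step 1→2:
  ẍ = (ẋ'−ẋ)/dt = (-1.248062458−-1.027472634)/0.023001 = -9.590445
  θ̈ = (θ̇'−θ̇)/dt = (0.322265762−-0.125740249)/0.023001 = 19.477675
  sinθ=0.210694, cosθ=0.977552
  F = (M+m)·ẍ + m·l·cosθ·θ̈ − m·l·sinθ·θ̇² = -14.376595 + 3.642139 − 0.000637 = -10.735093
step 2→3:
  ẍ = (ẋ'−ẋ)/dt = (-1.435878368−-1.248062458)/0.023001 = -8.165554
  θ̈ = (θ̇'−θ̇)/dt = (0.714840811−0.322265762)/0.023001 = 17.067738
  sinθ=0.207866, cosθ=0.978157
  F = (M+m)·ẍ + m·l·cosθ·θ̈ − m·l·sinθ·θ̇² = -12.240607 + 3.193480 − 0.004129 = -9.051256
step 3→4:
  ẍ = (ẋ'−ẋ)/dt = (-1.284182388−-1.435878368)/0.023001 = 6.595191
  θ̈ = (θ̇'−θ̇)/dt = (0.545280977−0.714840811)/0.023001 = -7.371846
  sinθ=0.215111, cosθ=0.976590
  F = (M+m)·ẍ + m·l·cosθ·θ̈ − m·l·sinθ·θ̇² = 9.886547 + -1.377108 − 0.021026 = 8.488413

F_0 = -4.814526 N
F_1 = -10.735093 N
F_2 = -9.051256 N
F_3 = 8.488413 N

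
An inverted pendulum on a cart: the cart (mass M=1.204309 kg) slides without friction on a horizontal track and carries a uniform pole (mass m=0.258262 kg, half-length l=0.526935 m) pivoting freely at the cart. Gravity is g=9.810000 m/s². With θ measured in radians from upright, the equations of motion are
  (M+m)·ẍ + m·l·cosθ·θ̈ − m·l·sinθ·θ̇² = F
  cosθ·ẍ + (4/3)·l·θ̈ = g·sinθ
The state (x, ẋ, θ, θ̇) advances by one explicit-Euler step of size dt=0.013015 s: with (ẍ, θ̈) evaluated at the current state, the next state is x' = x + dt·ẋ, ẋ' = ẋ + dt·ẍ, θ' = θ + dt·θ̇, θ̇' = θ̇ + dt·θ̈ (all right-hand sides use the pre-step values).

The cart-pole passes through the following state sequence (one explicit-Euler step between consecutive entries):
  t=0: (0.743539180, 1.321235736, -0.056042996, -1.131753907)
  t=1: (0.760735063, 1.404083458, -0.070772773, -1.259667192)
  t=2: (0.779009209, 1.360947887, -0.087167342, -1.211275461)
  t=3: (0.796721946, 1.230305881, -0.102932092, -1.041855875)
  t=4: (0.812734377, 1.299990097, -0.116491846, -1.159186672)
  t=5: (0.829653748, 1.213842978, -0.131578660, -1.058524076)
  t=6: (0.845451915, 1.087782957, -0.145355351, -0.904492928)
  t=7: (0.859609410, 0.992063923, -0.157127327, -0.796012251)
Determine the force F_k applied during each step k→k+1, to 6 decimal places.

F_0 = 7.984457 N
F_1 = -4.327398 N
F_2 = -12.898860 N
F_3 = 6.625658 N
F_4 = -8.614184 N
F_5 = -12.549433 N
F_6 = -9.618044 N

step 0→1:
  ẍ = (ẋ'−ẋ)/dt = (1.404083458−1.321235736)/0.013015 = 6.365557
  θ̈ = (θ̇'−θ̇)/dt = (-1.259667192−-1.131753907)/0.013015 = -9.828143
  sinθ=-0.056014, cosθ=0.998430
  F = (M+m)·ẍ + m·l·cosθ·θ̈ − m·l·sinθ·θ̇² = 9.310079 + -1.335386 − -0.009764 = 7.984457
step 1→2:
  ẍ = (ẋ'−ẋ)/dt = (1.360947887−1.404083458)/0.013015 = -3.314297
  θ̈ = (θ̇'−θ̇)/dt = (-1.211275461−-1.259667192)/0.013015 = 3.718151
  sinθ=-0.070714, cosθ=0.997497
  F = (M+m)·ẍ + m·l·cosθ·θ̈ − m·l·sinθ·θ̇² = -4.847394 + 0.504726 − -0.015270 = -4.327398
step 2→3:
  ẍ = (ẋ'−ẋ)/dt = (1.230305881−1.360947887)/0.013015 = -10.037803
  θ̈ = (θ̇'−θ̇)/dt = (-1.041855875−-1.211275461)/0.013015 = 13.017256
  sinθ=-0.087057, cosθ=0.996203
  F = (M+m)·ẍ + m·l·cosθ·θ̈ − m·l·sinθ·θ̇² = -14.681000 + 1.764757 − -0.017382 = -12.898860
step 3→4:
  ẍ = (ẋ'−ẋ)/dt = (1.299990097−1.230305881)/0.013015 = 5.354146
  θ̈ = (θ̇'−θ̇)/dt = (-1.159186672−-1.041855875)/0.013015 = -9.015044
  sinθ=-0.102750, cosθ=0.994707
  F = (M+m)·ẍ + m·l·cosθ·θ̈ − m·l·sinθ·θ̇² = 7.830819 + -1.220339 − -0.015178 = 6.625658
step 4→5:
  ẍ = (ẋ'−ẋ)/dt = (1.213842978−1.299990097)/0.013015 = -6.619064
  θ̈ = (θ̇'−θ̇)/dt = (-1.058524076−-1.159186672)/0.013015 = 7.734352
  sinθ=-0.116229, cosθ=0.993222
  F = (M+m)·ẍ + m·l·cosθ·θ̈ − m·l·sinθ·θ̇² = -9.680851 + 1.045413 − -0.021254 = -8.614184
step 5→6:
  ẍ = (ẋ'−ẋ)/dt = (1.087782957−1.213842978)/0.013015 = -9.685749
  θ̈ = (θ̇'−θ̇)/dt = (-0.904492928−-1.058524076)/0.013015 = 11.834894
  sinθ=-0.131199, cosθ=0.991356
  F = (M+m)·ẍ + m·l·cosθ·θ̈ − m·l·sinθ·θ̇² = -14.166095 + 1.596657 − -0.020006 = -12.549433
step 6→7:
  ẍ = (ẋ'−ẋ)/dt = (0.992063923−1.087782957)/0.013015 = -7.354517
  θ̈ = (θ̇'−θ̇)/dt = (-0.796012251−-0.904492928)/0.013015 = 8.335050
  sinθ=-0.144844, cosθ=0.989454
  F = (M+m)·ẍ + m·l·cosθ·θ̈ − m·l·sinθ·θ̇² = -10.756503 + 1.122333 − -0.016126 = -9.618044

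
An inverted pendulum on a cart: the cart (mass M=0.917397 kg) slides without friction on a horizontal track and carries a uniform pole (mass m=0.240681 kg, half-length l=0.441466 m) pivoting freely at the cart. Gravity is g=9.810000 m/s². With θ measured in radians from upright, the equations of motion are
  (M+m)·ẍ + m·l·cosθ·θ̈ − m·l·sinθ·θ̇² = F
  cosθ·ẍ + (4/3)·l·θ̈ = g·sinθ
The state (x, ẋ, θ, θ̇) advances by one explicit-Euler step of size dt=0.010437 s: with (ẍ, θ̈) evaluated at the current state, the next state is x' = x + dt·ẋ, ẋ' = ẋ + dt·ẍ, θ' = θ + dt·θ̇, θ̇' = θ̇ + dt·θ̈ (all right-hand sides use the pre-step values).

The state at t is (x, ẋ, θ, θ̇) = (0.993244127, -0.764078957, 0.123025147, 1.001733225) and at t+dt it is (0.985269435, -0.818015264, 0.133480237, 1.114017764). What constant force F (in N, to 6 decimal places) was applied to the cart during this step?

F = -4.863339 N

ẍ = (ẋ'−ẋ)/dt = (-0.818015264−-0.764078957)/0.010437 = -5.167798
θ̈ = (θ̇'−θ̇)/dt = (1.114017764−1.001733225)/0.010437 = 10.758316
sinθ=0.122715, cosθ=0.992442
F = (M+m)·ẍ + m·l·cosθ·θ̈ − m·l·sinθ·θ̇² = -5.984713 + 1.134458 − 0.013084 = -4.863339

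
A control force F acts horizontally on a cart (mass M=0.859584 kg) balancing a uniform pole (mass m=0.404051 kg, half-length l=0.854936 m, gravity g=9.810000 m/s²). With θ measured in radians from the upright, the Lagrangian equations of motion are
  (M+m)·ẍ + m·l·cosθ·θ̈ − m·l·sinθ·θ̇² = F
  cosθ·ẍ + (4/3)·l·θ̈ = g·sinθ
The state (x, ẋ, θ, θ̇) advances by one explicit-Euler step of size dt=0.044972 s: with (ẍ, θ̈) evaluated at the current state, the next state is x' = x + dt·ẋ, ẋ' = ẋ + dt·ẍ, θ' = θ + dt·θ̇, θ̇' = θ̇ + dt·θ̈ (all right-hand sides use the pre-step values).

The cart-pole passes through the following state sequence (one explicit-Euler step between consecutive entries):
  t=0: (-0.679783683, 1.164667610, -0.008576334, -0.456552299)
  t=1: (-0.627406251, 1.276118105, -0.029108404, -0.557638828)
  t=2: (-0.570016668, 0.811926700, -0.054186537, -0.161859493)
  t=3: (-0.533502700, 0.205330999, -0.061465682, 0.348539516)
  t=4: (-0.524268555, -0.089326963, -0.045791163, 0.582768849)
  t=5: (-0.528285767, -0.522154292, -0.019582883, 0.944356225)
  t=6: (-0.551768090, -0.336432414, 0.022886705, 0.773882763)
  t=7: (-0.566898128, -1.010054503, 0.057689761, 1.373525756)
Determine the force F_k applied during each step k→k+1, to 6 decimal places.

step 0→1:
  ẍ = (ẋ'−ẋ)/dt = (1.276118105−1.164667610)/0.044972 = 2.478220
  θ̈ = (θ̇'−θ̇)/dt = (-0.557638828−-0.456552299)/0.044972 = -2.247766
  sinθ=-0.008576, cosθ=0.999963
  F = (M+m)·ẍ + m·l·cosθ·θ̈ − m·l·sinθ·θ̇² = 3.131565 + -0.776435 − -0.000618 = 2.355748
step 1→2:
  ẍ = (ẋ'−ẋ)/dt = (0.811926700−1.276118105)/0.044972 = -10.321787
  θ̈ = (θ̇'−θ̇)/dt = (-0.161859493−-0.557638828)/0.044972 = 8.800572
  sinθ=-0.029104, cosθ=0.999576
  F = (M+m)·ẍ + m·l·cosθ·θ̈ − m·l·sinθ·θ̇² = -13.042971 + 3.038762 − -0.003126 = -10.001083
step 2→3:
  ẍ = (ẋ'−ẋ)/dt = (0.205330999−0.811926700)/0.044972 = -13.488297
  θ̈ = (θ̇'−θ̇)/dt = (0.348539516−-0.161859493)/0.044972 = 11.349262
  sinθ=-0.054160, cosθ=0.998532
  F = (M+m)·ẍ + m·l·cosθ·θ̈ − m·l·sinθ·θ̇² = -17.044284 + 3.914709 − -0.000490 = -13.129085
step 3→4:
  ẍ = (ẋ'−ẋ)/dt = (-0.089326963−0.205330999)/0.044972 = -6.552032
  θ̈ = (θ̇'−θ̇)/dt = (0.582768849−0.348539516)/0.044972 = 5.208337
  sinθ=-0.061427, cosθ=0.998112
  F = (M+m)·ẍ + m·l·cosθ·θ̈ − m·l·sinθ·θ̇² = -8.279376 + 1.795759 − -0.002578 = -6.481040
step 4→5:
  ẍ = (ẋ'−ẋ)/dt = (-0.522154292−-0.089326963)/0.044972 = -9.624374
  θ̈ = (θ̇'−θ̇)/dt = (0.944356225−0.582768849)/0.044972 = 8.040278
  sinθ=-0.045775, cosθ=0.998952
  F = (M+m)·ẍ + m·l·cosθ·θ̈ − m·l·sinθ·θ̇² = -12.161695 + 2.774504 − -0.005370 = -9.381821
step 5→6:
  ẍ = (ẋ'−ẋ)/dt = (-0.336432414−-0.522154292)/0.044972 = 4.129722
  θ̈ = (θ̇'−θ̇)/dt = (0.773882763−0.944356225)/0.044972 = -3.790658
  sinθ=-0.019582, cosθ=0.999808
  F = (M+m)·ẍ + m·l·cosθ·θ̈ − m·l·sinθ·θ̇² = 5.218462 + -1.309185 − -0.006032 = 3.915309
step 6→7:
  ẍ = (ẋ'−ẋ)/dt = (-1.010054503−-0.336432414)/0.044972 = -14.978700
  θ̈ = (θ̇'−θ̇)/dt = (1.373525756−0.773882763)/0.044972 = 13.333696
  sinθ=0.022885, cosθ=0.999738
  F = (M+m)·ẍ + m·l·cosθ·θ̈ − m·l·sinθ·θ̇² = -18.927609 + 4.604756 − 0.004734 = -14.327588

F_0 = 2.355748 N
F_1 = -10.001083 N
F_2 = -13.129085 N
F_3 = -6.481040 N
F_4 = -9.381821 N
F_5 = 3.915309 N
F_6 = -14.327588 N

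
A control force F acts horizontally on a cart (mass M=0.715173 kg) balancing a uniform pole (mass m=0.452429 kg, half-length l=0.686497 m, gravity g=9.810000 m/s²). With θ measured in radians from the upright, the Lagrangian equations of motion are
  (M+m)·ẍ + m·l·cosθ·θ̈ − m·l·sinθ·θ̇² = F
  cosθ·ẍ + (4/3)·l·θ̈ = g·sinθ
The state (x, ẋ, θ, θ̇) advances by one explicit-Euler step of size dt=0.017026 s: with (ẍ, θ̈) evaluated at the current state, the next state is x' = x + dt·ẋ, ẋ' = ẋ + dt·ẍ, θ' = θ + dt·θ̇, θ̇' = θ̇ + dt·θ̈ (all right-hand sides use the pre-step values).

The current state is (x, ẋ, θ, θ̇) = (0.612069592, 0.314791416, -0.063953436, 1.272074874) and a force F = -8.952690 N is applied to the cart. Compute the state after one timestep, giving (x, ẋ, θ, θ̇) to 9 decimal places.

sinθ=-0.063909850, cosθ=0.997955676
temp = (F + m·l·θ̇²·sinθ)/(M+m) = (-8.952690 + -0.032120494)/1.167602 = -7.695096869
θ̈ = (g·sinθ − cosθ·temp)/(l·(4/3 − m·cos²θ/(M+m))) = 10.843053577
ẍ = temp − m·l·θ̈·cosθ/(M+m) = -10.573536361
Euler: x'=0.612069592+0.017026·0.314791416=0.617429231, ẋ'=0.314791416+0.017026·-10.573536361=0.134766386
       θ'=-0.063953436+0.017026·1.272074874=-0.042295089, θ̇'=1.272074874+0.017026·10.843053577=1.456688704

(0.617429231, 0.134766386, -0.042295089, 1.456688704)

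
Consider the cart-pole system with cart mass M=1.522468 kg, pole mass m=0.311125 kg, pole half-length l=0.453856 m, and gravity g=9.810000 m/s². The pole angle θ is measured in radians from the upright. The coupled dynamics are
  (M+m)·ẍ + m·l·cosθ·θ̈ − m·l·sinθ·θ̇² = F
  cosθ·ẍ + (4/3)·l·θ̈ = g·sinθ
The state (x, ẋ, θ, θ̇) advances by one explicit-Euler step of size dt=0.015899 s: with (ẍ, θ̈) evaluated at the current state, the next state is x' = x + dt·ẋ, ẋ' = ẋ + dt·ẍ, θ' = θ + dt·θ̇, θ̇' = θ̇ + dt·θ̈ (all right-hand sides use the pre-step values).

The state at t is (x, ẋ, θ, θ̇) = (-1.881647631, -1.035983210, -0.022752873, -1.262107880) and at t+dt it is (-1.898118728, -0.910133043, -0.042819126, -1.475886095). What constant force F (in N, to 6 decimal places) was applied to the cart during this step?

F = 12.620945 N

ẍ = (ẋ'−ẋ)/dt = (-0.910133043−-1.035983210)/0.015899 = 7.915603
θ̈ = (θ̇'−θ̇)/dt = (-1.475886095−-1.262107880)/0.015899 = -13.446016
sinθ=-0.022751, cosθ=0.999741
F = (M+m)·ẍ + m·l·cosθ·θ̈ − m·l·sinθ·θ̇² = 14.513994 + -1.898166 − -0.005117 = 12.620945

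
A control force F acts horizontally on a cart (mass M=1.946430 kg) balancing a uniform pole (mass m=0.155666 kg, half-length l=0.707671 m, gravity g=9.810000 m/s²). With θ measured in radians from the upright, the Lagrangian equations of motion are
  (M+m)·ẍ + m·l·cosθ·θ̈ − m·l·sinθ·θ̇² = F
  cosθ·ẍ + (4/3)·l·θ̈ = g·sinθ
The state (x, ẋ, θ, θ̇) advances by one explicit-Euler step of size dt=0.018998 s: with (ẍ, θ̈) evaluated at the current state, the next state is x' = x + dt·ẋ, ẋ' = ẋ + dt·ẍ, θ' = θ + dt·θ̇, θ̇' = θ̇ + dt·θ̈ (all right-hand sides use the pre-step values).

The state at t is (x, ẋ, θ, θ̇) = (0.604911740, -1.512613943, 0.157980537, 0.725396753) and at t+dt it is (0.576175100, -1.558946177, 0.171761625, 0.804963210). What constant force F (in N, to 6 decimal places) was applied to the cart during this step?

ẍ = (ẋ'−ẋ)/dt = (-1.558946177−-1.512613943)/0.018998 = -2.438795
θ̈ = (θ̇'−θ̇)/dt = (0.804963210−0.725396753)/0.018998 = 4.188149
sinθ=0.157324, cosθ=0.987547
F = (M+m)·ẍ + m·l·cosθ·θ̈ − m·l·sinθ·θ̇² = -5.126582 + 0.455622 − 0.009120 = -4.680079

F = -4.680079 N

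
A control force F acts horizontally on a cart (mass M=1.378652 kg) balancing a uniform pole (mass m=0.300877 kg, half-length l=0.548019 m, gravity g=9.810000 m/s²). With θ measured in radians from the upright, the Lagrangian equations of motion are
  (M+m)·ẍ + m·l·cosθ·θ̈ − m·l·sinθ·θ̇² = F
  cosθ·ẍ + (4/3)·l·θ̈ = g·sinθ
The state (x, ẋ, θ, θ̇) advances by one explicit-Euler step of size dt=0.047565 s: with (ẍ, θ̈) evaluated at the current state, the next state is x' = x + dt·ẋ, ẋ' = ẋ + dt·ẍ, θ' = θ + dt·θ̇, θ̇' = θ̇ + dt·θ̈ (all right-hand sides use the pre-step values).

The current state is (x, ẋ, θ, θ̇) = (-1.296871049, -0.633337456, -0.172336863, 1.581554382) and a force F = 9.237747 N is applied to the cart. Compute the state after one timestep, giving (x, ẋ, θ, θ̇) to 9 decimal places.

(-1.326995745, -0.322610910, -0.097110229, 1.053095379)

sinθ=-0.171485062, cosθ=0.985186720
temp = (F + m·l·θ̇²·sinθ)/(M+m) = (9.237747 + -0.070726010)/1.679529 = 5.458090328
θ̈ = (g·sinθ − cosθ·temp)/(l·(4/3 − m·cos²θ/(M+m))) = -11.110249191
ẍ = temp − m·l·θ̈·cosθ/(M+m) = 6.532672046
Euler: x'=-1.296871049+0.047565·-0.633337456=-1.326995745, ẋ'=-0.633337456+0.047565·6.532672046=-0.322610910
       θ'=-0.172336863+0.047565·1.581554382=-0.097110229, θ̇'=1.581554382+0.047565·-11.110249191=1.053095379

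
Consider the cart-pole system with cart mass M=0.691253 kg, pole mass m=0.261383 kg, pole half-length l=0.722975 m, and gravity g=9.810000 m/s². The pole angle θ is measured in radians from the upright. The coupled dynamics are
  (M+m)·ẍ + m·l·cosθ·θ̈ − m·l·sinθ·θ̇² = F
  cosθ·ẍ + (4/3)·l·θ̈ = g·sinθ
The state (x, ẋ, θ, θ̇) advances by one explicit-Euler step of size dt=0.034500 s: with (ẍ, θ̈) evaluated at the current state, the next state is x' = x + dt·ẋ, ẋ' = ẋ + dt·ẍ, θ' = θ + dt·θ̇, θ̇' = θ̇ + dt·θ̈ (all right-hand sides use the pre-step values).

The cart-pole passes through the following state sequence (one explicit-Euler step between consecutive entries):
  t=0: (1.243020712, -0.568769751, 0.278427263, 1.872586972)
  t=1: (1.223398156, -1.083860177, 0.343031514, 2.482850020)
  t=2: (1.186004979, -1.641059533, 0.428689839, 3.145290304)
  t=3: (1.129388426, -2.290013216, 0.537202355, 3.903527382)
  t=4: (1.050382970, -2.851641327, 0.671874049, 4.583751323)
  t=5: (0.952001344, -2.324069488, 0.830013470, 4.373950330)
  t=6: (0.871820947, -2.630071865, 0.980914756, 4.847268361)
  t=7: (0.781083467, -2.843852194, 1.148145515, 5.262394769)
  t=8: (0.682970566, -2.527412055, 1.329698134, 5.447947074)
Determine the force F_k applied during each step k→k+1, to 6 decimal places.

F_0 = -11.191153 N
F_1 = -12.360452 N
F_2 = -14.919016 N
F_3 = -13.780466 N
F_4 = 11.196796 N
F_5 = -9.367780 N
F_6 = -8.327950 N
F_7 = 4.381932 N

step 0→1:
  ẍ = (ẋ'−ẋ)/dt = (-1.083860177−-0.568769751)/0.034500 = -14.930157
  θ̈ = (θ̇'−θ̇)/dt = (2.482850020−1.872586972)/0.034500 = 17.688784
  sinθ=0.274844, cosθ=0.961489
  F = (M+m)·ẍ + m·l·cosθ·θ̈ − m·l·sinθ·θ̇² = -14.223005 + 3.213978 − 0.182125 = -11.191153
step 1→2:
  ẍ = (ẋ'−ẋ)/dt = (-1.641059533−-1.083860177)/0.034500 = -16.150706
  θ̈ = (θ̇'−θ̇)/dt = (3.145290304−2.482850020)/0.034500 = 19.201168
  sinθ=0.336344, cosθ=0.941739
  F = (M+m)·ẍ + m·l·cosθ·θ̈ − m·l·sinθ·θ̇² = -15.385744 + 3.417110 − 0.391818 = -12.360452
step 2→3:
  ẍ = (ẋ'−ẋ)/dt = (-2.290013216−-1.641059533)/0.034500 = -18.810252
  θ̈ = (θ̇'−θ̇)/dt = (3.903527382−3.145290304)/0.034500 = 21.977886
  sinθ=0.415680, cosθ=0.909511
  F = (M+m)·ẍ + m·l·cosθ·θ̈ − m·l·sinθ·θ̇² = -17.919323 + 3.777414 − 0.777107 = -14.919016
step 3→4:
  ẍ = (ẋ'−ẋ)/dt = (-2.851641327−-2.290013216)/0.034500 = -16.279076
  θ̈ = (θ̇'−θ̇)/dt = (4.583751323−3.903527382)/0.034500 = 19.716636
  sinθ=0.511734, cosθ=0.859144
  F = (M+m)·ẍ + m·l·cosθ·θ̈ − m·l·sinθ·θ̇² = -15.508034 + 3.201100 − 1.473532 = -13.780466
step 4→5:
  ẍ = (ẋ'−ẋ)/dt = (-2.324069488−-2.851641327)/0.034500 = 15.291937
  θ̈ = (θ̇'−θ̇)/dt = (4.373950330−4.583751323)/0.034500 = -6.081188
  sinθ=0.622454, cosθ=0.782657
  F = (M+m)·ẍ + m·l·cosθ·θ̈ − m·l·sinθ·θ̇² = 14.567650 + -0.899415 − 2.471439 = 11.196796
step 5→6:
  ẍ = (ẋ'−ẋ)/dt = (-2.630071865−-2.324069488)/0.034500 = -8.869634
  θ̈ = (θ̇'−θ̇)/dt = (4.847268361−4.373950330)/0.034500 = 13.719363
  sinθ=0.737940, cosθ=0.674866
  F = (M+m)·ẍ + m·l·cosθ·θ̈ − m·l·sinθ·θ̇² = -8.449533 + 1.749653 − 2.667901 = -9.367780
step 6→7:
  ẍ = (ẋ'−ẋ)/dt = (-2.843852194−-2.630071865)/0.034500 = -6.196531
  θ̈ = (θ̇'−θ̇)/dt = (5.262394769−4.847268361)/0.034500 = 12.032650
  sinθ=0.831007, cosθ=0.556263
  F = (M+m)·ẍ + m·l·cosθ·θ̈ − m·l·sinθ·θ̇² = -5.903039 + 1.264858 − 3.689769 = -8.327950
step 7→8:
  ẍ = (ẋ'−ẋ)/dt = (-2.527412055−-2.843852194)/0.034500 = 9.172178
  θ̈ = (θ̇'−θ̇)/dt = (5.447947074−5.262394769)/0.034500 = 5.378328
  sinθ=0.912005, cosθ=0.410179
  F = (M+m)·ẍ + m·l·cosθ·θ̈ − m·l·sinθ·θ̇² = 8.737747 + 0.416890 − 4.772705 = 4.381932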